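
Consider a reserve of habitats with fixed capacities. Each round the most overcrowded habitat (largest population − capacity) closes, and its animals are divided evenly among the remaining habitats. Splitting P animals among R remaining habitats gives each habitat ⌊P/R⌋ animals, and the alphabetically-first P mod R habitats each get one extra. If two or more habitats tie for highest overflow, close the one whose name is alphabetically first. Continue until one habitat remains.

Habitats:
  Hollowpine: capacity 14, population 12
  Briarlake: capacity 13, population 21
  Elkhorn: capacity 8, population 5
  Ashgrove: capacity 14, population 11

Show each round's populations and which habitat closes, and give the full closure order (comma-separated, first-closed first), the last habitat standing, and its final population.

Closure order: Briarlake, Hollowpine, Ashgrove
Last habitat: Elkhorn with 49 animals

Round 1: Ashgrove=11 Briarlake=21 Elkhorn=5 Hollowpine=12 → close Briarlake (overflow 8)
  21÷3 = 7 each, +1 to first 0
Round 2: Ashgrove=18 Elkhorn=12 Hollowpine=19 → close Hollowpine (overflow 5)
  19÷2 = 9 each, +1 to first 1
Round 3: Ashgrove=28 Elkhorn=21 → close Ashgrove (overflow 14)
  28÷1 = 28 each, +1 to first 0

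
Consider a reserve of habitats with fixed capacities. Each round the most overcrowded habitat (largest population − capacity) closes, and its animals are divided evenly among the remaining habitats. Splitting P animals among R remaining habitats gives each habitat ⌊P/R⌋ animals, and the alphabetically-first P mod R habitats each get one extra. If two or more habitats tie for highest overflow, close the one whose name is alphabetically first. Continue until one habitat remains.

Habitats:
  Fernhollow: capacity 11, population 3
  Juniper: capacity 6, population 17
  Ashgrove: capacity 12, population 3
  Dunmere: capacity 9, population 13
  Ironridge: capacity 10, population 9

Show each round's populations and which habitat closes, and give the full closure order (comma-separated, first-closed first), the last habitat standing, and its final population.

Round 1: Ashgrove=3 Dunmere=13 Fernhollow=3 Ironridge=9 Juniper=17 → close Juniper (overflow 11)
  17÷4 = 4 each, +1 to first 1
Round 2: Ashgrove=8 Dunmere=17 Fernhollow=7 Ironridge=13 → close Dunmere (overflow 8)
  17÷3 = 5 each, +1 to first 2
Round 3: Ashgrove=14 Fernhollow=13 Ironridge=18 → close Ironridge (overflow 8)
  18÷2 = 9 each, +1 to first 0
Round 4: Ashgrove=23 Fernhollow=22 → close Ashgrove (overflow 11)
  23÷1 = 23 each, +1 to first 0

Closure order: Juniper, Dunmere, Ironridge, Ashgrove
Last habitat: Fernhollow with 45 animals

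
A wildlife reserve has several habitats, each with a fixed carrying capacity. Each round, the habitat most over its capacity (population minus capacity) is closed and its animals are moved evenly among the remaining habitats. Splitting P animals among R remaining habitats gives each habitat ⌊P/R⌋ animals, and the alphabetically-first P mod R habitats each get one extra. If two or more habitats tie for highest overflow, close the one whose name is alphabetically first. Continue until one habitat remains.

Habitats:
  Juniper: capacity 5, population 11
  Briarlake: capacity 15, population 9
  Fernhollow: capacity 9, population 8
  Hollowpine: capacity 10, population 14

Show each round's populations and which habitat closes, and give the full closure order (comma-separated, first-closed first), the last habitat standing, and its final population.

Closure order: Juniper, Hollowpine, Fernhollow
Last habitat: Briarlake with 42 animals

Round 1: Briarlake=9 Fernhollow=8 Hollowpine=14 Juniper=11 → close Juniper (overflow 6)
  11÷3 = 3 each, +1 to first 2
Round 2: Briarlake=13 Fernhollow=12 Hollowpine=17 → close Hollowpine (overflow 7)
  17÷2 = 8 each, +1 to first 1
Round 3: Briarlake=22 Fernhollow=20 → close Fernhollow (overflow 11)
  20÷1 = 20 each, +1 to first 0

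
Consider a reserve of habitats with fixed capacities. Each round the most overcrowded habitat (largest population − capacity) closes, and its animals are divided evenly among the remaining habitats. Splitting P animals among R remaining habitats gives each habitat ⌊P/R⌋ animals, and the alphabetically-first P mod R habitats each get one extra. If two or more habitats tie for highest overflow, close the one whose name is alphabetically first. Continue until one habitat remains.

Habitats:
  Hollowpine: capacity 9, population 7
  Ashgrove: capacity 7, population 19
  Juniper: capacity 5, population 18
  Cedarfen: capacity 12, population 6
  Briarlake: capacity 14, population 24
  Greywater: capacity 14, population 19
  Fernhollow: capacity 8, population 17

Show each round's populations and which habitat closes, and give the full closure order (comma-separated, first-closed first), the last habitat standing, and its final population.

Round 1: Ashgrove=19 Briarlake=24 Cedarfen=6 Fernhollow=17 Greywater=19 Hollowpine=7 Juniper=18 → close Juniper (overflow 13)
  18÷6 = 3 each, +1 to first 0
Round 2: Ashgrove=22 Briarlake=27 Cedarfen=9 Fernhollow=20 Greywater=22 Hollowpine=10 → close Ashgrove (overflow 15)
  22÷5 = 4 each, +1 to first 2
Round 3: Briarlake=32 Cedarfen=14 Fernhollow=24 Greywater=26 Hollowpine=14 → close Briarlake (overflow 18)
  32÷4 = 8 each, +1 to first 0
Round 4: Cedarfen=22 Fernhollow=32 Greywater=34 Hollowpine=22 → close Fernhollow (overflow 24)
  32÷3 = 10 each, +1 to first 2
Round 5: Cedarfen=33 Greywater=45 Hollowpine=32 → close Greywater (overflow 31)
  45÷2 = 22 each, +1 to first 1
Round 6: Cedarfen=56 Hollowpine=54 → close Hollowpine (overflow 45)
  54÷1 = 54 each, +1 to first 0

Closure order: Juniper, Ashgrove, Briarlake, Fernhollow, Greywater, Hollowpine
Last habitat: Cedarfen with 110 animals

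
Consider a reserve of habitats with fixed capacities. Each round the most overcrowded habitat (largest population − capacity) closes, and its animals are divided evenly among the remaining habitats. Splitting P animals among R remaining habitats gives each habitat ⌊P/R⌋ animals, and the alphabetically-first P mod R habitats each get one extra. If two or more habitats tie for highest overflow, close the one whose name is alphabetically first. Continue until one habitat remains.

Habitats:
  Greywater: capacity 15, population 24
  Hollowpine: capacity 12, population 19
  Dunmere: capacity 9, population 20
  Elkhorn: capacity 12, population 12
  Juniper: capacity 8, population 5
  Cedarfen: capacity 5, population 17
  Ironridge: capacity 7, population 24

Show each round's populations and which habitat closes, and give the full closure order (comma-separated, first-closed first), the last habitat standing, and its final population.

Closure order: Ironridge, Cedarfen, Dunmere, Greywater, Hollowpine, Elkhorn
Last habitat: Juniper with 121 animals

Round 1: Cedarfen=17 Dunmere=20 Elkhorn=12 Greywater=24 Hollowpine=19 Ironridge=24 Juniper=5 → close Ironridge (overflow 17)
  24÷6 = 4 each, +1 to first 0
Round 2: Cedarfen=21 Dunmere=24 Elkhorn=16 Greywater=28 Hollowpine=23 Juniper=9 → close Cedarfen (overflow 16)
  21÷5 = 4 each, +1 to first 1
Round 3: Dunmere=29 Elkhorn=20 Greywater=32 Hollowpine=27 Juniper=13 → close Dunmere (overflow 20)
  29÷4 = 7 each, +1 to first 1
Round 4: Elkhorn=28 Greywater=39 Hollowpine=34 Juniper=20 → close Greywater (overflow 24)
  39÷3 = 13 each, +1 to first 0
Round 5: Elkhorn=41 Hollowpine=47 Juniper=33 → close Hollowpine (overflow 35)
  47÷2 = 23 each, +1 to first 1
Round 6: Elkhorn=65 Juniper=56 → close Elkhorn (overflow 53)
  65÷1 = 65 each, +1 to first 0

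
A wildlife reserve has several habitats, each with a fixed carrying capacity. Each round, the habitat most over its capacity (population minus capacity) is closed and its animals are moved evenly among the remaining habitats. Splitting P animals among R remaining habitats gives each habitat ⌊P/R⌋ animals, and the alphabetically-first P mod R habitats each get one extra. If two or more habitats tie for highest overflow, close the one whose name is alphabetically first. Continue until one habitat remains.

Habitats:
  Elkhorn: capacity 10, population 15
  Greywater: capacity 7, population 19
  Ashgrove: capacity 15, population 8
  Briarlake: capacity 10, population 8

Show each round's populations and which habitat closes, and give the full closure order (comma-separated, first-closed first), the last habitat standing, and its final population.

Round 1: Ashgrove=8 Briarlake=8 Elkhorn=15 Greywater=19 → close Greywater (overflow 12)
  19÷3 = 6 each, +1 to first 1
Round 2: Ashgrove=15 Briarlake=14 Elkhorn=21 → close Elkhorn (overflow 11)
  21÷2 = 10 each, +1 to first 1
Round 3: Ashgrove=26 Briarlake=24 → close Briarlake (overflow 14)
  24÷1 = 24 each, +1 to first 0

Closure order: Greywater, Elkhorn, Briarlake
Last habitat: Ashgrove with 50 animals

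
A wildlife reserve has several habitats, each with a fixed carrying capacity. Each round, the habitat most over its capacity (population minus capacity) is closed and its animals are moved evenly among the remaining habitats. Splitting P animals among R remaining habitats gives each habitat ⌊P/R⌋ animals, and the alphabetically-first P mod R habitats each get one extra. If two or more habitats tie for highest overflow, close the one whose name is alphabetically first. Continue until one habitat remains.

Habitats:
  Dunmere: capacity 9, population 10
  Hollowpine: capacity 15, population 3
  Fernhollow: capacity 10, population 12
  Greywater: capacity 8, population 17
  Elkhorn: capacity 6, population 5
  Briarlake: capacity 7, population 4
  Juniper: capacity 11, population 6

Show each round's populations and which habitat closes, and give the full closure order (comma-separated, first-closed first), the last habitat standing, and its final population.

Round 1: Briarlake=4 Dunmere=10 Elkhorn=5 Fernhollow=12 Greywater=17 Hollowpine=3 Juniper=6 → close Greywater (overflow 9)
  17÷6 = 2 each, +1 to first 5
Round 2: Briarlake=7 Dunmere=13 Elkhorn=8 Fernhollow=15 Hollowpine=6 Juniper=8 → close Fernhollow (overflow 5)
  15÷5 = 3 each, +1 to first 0
Round 3: Briarlake=10 Dunmere=16 Elkhorn=11 Hollowpine=9 Juniper=11 → close Dunmere (overflow 7)
  16÷4 = 4 each, +1 to first 0
Round 4: Briarlake=14 Elkhorn=15 Hollowpine=13 Juniper=15 → close Elkhorn (overflow 9)
  15÷3 = 5 each, +1 to first 0
Round 5: Briarlake=19 Hollowpine=18 Juniper=20 → close Briarlake (overflow 12)
  19÷2 = 9 each, +1 to first 1
Round 6: Hollowpine=28 Juniper=29 → close Juniper (overflow 18)
  29÷1 = 29 each, +1 to first 0

Closure order: Greywater, Fernhollow, Dunmere, Elkhorn, Briarlake, Juniper
Last habitat: Hollowpine with 57 animals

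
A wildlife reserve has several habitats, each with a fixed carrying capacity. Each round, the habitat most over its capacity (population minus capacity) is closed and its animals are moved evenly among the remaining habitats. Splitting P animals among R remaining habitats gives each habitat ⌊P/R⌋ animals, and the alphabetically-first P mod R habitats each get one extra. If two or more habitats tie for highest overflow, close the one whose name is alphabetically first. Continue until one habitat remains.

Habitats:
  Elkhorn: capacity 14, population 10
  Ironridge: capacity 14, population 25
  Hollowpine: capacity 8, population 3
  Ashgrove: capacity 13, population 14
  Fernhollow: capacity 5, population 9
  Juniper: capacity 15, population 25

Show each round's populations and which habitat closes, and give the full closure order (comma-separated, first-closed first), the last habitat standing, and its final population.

Closure order: Ironridge, Juniper, Fernhollow, Ashgrove, Elkhorn
Last habitat: Hollowpine with 86 animals

Round 1: Ashgrove=14 Elkhorn=10 Fernhollow=9 Hollowpine=3 Ironridge=25 Juniper=25 → close Ironridge (overflow 11)
  25÷5 = 5 each, +1 to first 0
Round 2: Ashgrove=19 Elkhorn=15 Fernhollow=14 Hollowpine=8 Juniper=30 → close Juniper (overflow 15)
  30÷4 = 7 each, +1 to first 2
Round 3: Ashgrove=27 Elkhorn=23 Fernhollow=21 Hollowpine=15 → close Fernhollow (overflow 16)
  21÷3 = 7 each, +1 to first 0
Round 4: Ashgrove=34 Elkhorn=30 Hollowpine=22 → close Ashgrove (overflow 21)
  34÷2 = 17 each, +1 to first 0
Round 5: Elkhorn=47 Hollowpine=39 → close Elkhorn (overflow 33)
  47÷1 = 47 each, +1 to first 0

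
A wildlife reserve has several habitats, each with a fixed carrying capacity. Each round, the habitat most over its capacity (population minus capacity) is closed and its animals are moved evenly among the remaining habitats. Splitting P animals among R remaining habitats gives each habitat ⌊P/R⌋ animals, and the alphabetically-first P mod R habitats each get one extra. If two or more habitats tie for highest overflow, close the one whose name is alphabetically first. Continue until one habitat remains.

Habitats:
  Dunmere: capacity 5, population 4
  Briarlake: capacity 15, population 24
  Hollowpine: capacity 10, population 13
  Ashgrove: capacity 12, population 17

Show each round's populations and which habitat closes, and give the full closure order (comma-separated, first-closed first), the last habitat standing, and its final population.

Round 1: Ashgrove=17 Briarlake=24 Dunmere=4 Hollowpine=13 → close Briarlake (overflow 9)
  24÷3 = 8 each, +1 to first 0
Round 2: Ashgrove=25 Dunmere=12 Hollowpine=21 → close Ashgrove (overflow 13)
  25÷2 = 12 each, +1 to first 1
Round 3: Dunmere=25 Hollowpine=33 → close Hollowpine (overflow 23)
  33÷1 = 33 each, +1 to first 0

Closure order: Briarlake, Ashgrove, Hollowpine
Last habitat: Dunmere with 58 animals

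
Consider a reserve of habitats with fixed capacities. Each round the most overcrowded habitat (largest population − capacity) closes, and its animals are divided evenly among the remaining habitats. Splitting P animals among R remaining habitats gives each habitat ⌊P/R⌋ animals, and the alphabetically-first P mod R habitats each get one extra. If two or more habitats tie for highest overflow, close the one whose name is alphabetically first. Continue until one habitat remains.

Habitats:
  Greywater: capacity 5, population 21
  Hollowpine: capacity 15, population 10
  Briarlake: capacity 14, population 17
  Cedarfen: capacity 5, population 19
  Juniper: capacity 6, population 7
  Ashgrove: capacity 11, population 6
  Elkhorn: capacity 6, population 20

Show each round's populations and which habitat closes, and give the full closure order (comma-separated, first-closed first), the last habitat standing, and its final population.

Round 1: Ashgrove=6 Briarlake=17 Cedarfen=19 Elkhorn=20 Greywater=21 Hollowpine=10 Juniper=7 → close Greywater (overflow 16)
  21÷6 = 3 each, +1 to first 3
Round 2: Ashgrove=10 Briarlake=21 Cedarfen=23 Elkhorn=23 Hollowpine=13 Juniper=10 → close Cedarfen (overflow 18)
  23÷5 = 4 each, +1 to first 3
Round 3: Ashgrove=15 Briarlake=26 Elkhorn=28 Hollowpine=17 Juniper=14 → close Elkhorn (overflow 22)
  28÷4 = 7 each, +1 to first 0
Round 4: Ashgrove=22 Briarlake=33 Hollowpine=24 Juniper=21 → close Briarlake (overflow 19)
  33÷3 = 11 each, +1 to first 0
Round 5: Ashgrove=33 Hollowpine=35 Juniper=32 → close Juniper (overflow 26)
  32÷2 = 16 each, +1 to first 0
Round 6: Ashgrove=49 Hollowpine=51 → close Ashgrove (overflow 38)
  49÷1 = 49 each, +1 to first 0

Closure order: Greywater, Cedarfen, Elkhorn, Briarlake, Juniper, Ashgrove
Last habitat: Hollowpine with 100 animals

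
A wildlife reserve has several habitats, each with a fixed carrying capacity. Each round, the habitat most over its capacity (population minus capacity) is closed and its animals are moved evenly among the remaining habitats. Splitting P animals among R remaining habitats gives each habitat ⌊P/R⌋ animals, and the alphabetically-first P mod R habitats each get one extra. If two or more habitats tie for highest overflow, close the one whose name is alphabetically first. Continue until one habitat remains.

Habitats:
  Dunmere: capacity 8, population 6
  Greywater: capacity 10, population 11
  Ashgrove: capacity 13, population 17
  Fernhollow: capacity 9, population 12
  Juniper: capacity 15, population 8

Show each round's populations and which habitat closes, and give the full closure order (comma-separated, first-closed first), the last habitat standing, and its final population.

Closure order: Ashgrove, Fernhollow, Greywater, Dunmere
Last habitat: Juniper with 54 animals

Round 1: Ashgrove=17 Dunmere=6 Fernhollow=12 Greywater=11 Juniper=8 → close Ashgrove (overflow 4)
  17÷4 = 4 each, +1 to first 1
Round 2: Dunmere=11 Fernhollow=16 Greywater=15 Juniper=12 → close Fernhollow (overflow 7)
  16÷3 = 5 each, +1 to first 1
Round 3: Dunmere=17 Greywater=20 Juniper=17 → close Greywater (overflow 10)
  20÷2 = 10 each, +1 to first 0
Round 4: Dunmere=27 Juniper=27 → close Dunmere (overflow 19)
  27÷1 = 27 each, +1 to first 0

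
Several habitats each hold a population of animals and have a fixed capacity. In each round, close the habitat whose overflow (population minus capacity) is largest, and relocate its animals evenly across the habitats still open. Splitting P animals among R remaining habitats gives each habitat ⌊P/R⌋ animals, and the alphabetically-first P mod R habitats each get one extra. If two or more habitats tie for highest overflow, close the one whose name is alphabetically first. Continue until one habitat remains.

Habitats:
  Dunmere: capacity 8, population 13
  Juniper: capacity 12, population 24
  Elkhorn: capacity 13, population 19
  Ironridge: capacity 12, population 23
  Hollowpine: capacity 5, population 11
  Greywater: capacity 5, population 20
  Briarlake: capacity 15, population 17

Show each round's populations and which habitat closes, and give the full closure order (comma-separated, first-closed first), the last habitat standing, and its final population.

Round 1: Briarlake=17 Dunmere=13 Elkhorn=19 Greywater=20 Hollowpine=11 Ironridge=23 Juniper=24 → close Greywater (overflow 15)
  20÷6 = 3 each, +1 to first 2
Round 2: Briarlake=21 Dunmere=17 Elkhorn=22 Hollowpine=14 Ironridge=26 Juniper=27 → close Juniper (overflow 15)
  27÷5 = 5 each, +1 to first 2
Round 3: Briarlake=27 Dunmere=23 Elkhorn=27 Hollowpine=19 Ironridge=31 → close Ironridge (overflow 19)
  31÷4 = 7 each, +1 to first 3
Round 4: Briarlake=35 Dunmere=31 Elkhorn=35 Hollowpine=26 → close Dunmere (overflow 23)
  31÷3 = 10 each, +1 to first 1
Round 5: Briarlake=46 Elkhorn=45 Hollowpine=36 → close Elkhorn (overflow 32)
  45÷2 = 22 each, +1 to first 1
Round 6: Briarlake=69 Hollowpine=58 → close Briarlake (overflow 54)
  69÷1 = 69 each, +1 to first 0

Closure order: Greywater, Juniper, Ironridge, Dunmere, Elkhorn, Briarlake
Last habitat: Hollowpine with 127 animals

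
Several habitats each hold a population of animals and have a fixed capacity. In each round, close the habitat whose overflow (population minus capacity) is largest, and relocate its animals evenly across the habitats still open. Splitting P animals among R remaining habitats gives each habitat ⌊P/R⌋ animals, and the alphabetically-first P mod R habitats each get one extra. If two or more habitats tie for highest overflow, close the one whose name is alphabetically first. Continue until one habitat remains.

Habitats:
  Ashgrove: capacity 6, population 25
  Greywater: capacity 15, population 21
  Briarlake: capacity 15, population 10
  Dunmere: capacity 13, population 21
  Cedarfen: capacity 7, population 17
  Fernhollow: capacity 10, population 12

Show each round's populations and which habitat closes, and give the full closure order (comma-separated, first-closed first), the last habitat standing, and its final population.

Round 1: Ashgrove=25 Briarlake=10 Cedarfen=17 Dunmere=21 Fernhollow=12 Greywater=21 → close Ashgrove (overflow 19)
  25÷5 = 5 each, +1 to first 0
Round 2: Briarlake=15 Cedarfen=22 Dunmere=26 Fernhollow=17 Greywater=26 → close Cedarfen (overflow 15)
  22÷4 = 5 each, +1 to first 2
Round 3: Briarlake=21 Dunmere=32 Fernhollow=22 Greywater=31 → close Dunmere (overflow 19)
  32÷3 = 10 each, +1 to first 2
Round 4: Briarlake=32 Fernhollow=33 Greywater=41 → close Greywater (overflow 26)
  41÷2 = 20 each, +1 to first 1
Round 5: Briarlake=53 Fernhollow=53 → close Fernhollow (overflow 43)
  53÷1 = 53 each, +1 to first 0

Closure order: Ashgrove, Cedarfen, Dunmere, Greywater, Fernhollow
Last habitat: Briarlake with 106 animals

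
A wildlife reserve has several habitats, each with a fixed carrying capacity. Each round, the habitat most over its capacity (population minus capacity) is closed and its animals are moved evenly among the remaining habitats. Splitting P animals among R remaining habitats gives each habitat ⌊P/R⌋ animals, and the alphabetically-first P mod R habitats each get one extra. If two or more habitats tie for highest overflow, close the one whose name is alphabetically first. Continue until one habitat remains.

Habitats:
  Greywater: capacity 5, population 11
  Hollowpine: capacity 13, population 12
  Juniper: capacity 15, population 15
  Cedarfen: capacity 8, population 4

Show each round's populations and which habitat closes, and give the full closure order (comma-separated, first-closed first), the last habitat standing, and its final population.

Closure order: Greywater, Hollowpine, Juniper
Last habitat: Cedarfen with 42 animals

Round 1: Cedarfen=4 Greywater=11 Hollowpine=12 Juniper=15 → close Greywater (overflow 6)
  11÷3 = 3 each, +1 to first 2
Round 2: Cedarfen=8 Hollowpine=16 Juniper=18 → close Hollowpine (overflow 3)
  16÷2 = 8 each, +1 to first 0
Round 3: Cedarfen=16 Juniper=26 → close Juniper (overflow 11)
  26÷1 = 26 each, +1 to first 0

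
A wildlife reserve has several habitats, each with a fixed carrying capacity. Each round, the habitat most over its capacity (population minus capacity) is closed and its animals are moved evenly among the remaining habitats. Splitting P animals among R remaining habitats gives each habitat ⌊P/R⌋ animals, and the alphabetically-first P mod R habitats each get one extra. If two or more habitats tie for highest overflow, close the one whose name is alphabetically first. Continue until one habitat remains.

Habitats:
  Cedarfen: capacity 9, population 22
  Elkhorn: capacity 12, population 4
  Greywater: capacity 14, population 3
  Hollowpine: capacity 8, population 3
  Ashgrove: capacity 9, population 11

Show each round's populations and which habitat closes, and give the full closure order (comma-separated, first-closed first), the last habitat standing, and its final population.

Closure order: Cedarfen, Ashgrove, Hollowpine, Elkhorn
Last habitat: Greywater with 43 animals

Round 1: Ashgrove=11 Cedarfen=22 Elkhorn=4 Greywater=3 Hollowpine=3 → close Cedarfen (overflow 13)
  22÷4 = 5 each, +1 to first 2
Round 2: Ashgrove=17 Elkhorn=10 Greywater=8 Hollowpine=8 → close Ashgrove (overflow 8)
  17÷3 = 5 each, +1 to first 2
Round 3: Elkhorn=16 Greywater=14 Hollowpine=13 → close Hollowpine (overflow 5)
  13÷2 = 6 each, +1 to first 1
Round 4: Elkhorn=23 Greywater=20 → close Elkhorn (overflow 11)
  23÷1 = 23 each, +1 to first 0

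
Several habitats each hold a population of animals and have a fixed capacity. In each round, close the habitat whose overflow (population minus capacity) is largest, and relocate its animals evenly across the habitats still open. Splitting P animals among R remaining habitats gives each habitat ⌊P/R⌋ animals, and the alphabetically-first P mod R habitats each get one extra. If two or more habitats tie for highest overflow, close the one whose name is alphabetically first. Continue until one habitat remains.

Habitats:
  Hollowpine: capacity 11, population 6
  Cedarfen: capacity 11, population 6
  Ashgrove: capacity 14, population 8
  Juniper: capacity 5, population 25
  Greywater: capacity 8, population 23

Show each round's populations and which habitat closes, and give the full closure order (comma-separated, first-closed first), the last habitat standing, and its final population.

Round 1: Ashgrove=8 Cedarfen=6 Greywater=23 Hollowpine=6 Juniper=25 → close Juniper (overflow 20)
  25÷4 = 6 each, +1 to first 1
Round 2: Ashgrove=15 Cedarfen=12 Greywater=29 Hollowpine=12 → close Greywater (overflow 21)
  29÷3 = 9 each, +1 to first 2
Round 3: Ashgrove=25 Cedarfen=22 Hollowpine=21 → close Ashgrove (overflow 11)
  25÷2 = 12 each, +1 to first 1
Round 4: Cedarfen=35 Hollowpine=33 → close Cedarfen (overflow 24)
  35÷1 = 35 each, +1 to first 0

Closure order: Juniper, Greywater, Ashgrove, Cedarfen
Last habitat: Hollowpine with 68 animals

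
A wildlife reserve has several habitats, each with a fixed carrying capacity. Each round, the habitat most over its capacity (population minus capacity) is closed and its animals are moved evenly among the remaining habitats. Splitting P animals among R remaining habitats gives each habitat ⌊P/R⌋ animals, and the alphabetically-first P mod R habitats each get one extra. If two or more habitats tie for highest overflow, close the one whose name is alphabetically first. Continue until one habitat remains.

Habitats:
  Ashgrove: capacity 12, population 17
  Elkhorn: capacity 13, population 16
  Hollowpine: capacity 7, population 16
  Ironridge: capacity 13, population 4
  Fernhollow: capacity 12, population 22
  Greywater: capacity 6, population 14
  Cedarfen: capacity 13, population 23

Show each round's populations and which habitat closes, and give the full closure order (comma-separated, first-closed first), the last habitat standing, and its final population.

Round 1: Ashgrove=17 Cedarfen=23 Elkhorn=16 Fernhollow=22 Greywater=14 Hollowpine=16 Ironridge=4 → close Cedarfen (overflow 10)
  23÷6 = 3 each, +1 to first 5
Round 2: Ashgrove=21 Elkhorn=20 Fernhollow=26 Greywater=18 Hollowpine=20 Ironridge=7 → close Fernhollow (overflow 14)
  26÷5 = 5 each, +1 to first 1
Round 3: Ashgrove=27 Elkhorn=25 Greywater=23 Hollowpine=25 Ironridge=12 → close Hollowpine (overflow 18)
  25÷4 = 6 each, +1 to first 1
Round 4: Ashgrove=34 Elkhorn=31 Greywater=29 Ironridge=18 → close Greywater (overflow 23)
  29÷3 = 9 each, +1 to first 2
Round 5: Ashgrove=44 Elkhorn=41 Ironridge=27 → close Ashgrove (overflow 32)
  44÷2 = 22 each, +1 to first 0
Round 6: Elkhorn=63 Ironridge=49 → close Elkhorn (overflow 50)
  63÷1 = 63 each, +1 to first 0

Closure order: Cedarfen, Fernhollow, Hollowpine, Greywater, Ashgrove, Elkhorn
Last habitat: Ironridge with 112 animals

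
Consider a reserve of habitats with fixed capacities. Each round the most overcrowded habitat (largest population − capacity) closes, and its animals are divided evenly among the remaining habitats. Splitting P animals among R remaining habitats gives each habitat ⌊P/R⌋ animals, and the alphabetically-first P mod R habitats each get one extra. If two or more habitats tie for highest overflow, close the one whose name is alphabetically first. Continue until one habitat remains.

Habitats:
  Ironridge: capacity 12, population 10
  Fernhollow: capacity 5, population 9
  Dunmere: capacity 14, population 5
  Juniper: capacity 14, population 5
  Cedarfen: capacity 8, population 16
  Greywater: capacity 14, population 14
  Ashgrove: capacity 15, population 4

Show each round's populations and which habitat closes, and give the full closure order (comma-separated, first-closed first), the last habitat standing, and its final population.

Round 1: Ashgrove=4 Cedarfen=16 Dunmere=5 Fernhollow=9 Greywater=14 Ironridge=10 Juniper=5 → close Cedarfen (overflow 8)
  16÷6 = 2 each, +1 to first 4
Round 2: Ashgrove=7 Dunmere=8 Fernhollow=12 Greywater=17 Ironridge=12 Juniper=7 → close Fernhollow (overflow 7)
  12÷5 = 2 each, +1 to first 2
Round 3: Ashgrove=10 Dunmere=11 Greywater=19 Ironridge=14 Juniper=9 → close Greywater (overflow 5)
  19÷4 = 4 each, +1 to first 3
Round 4: Ashgrove=15 Dunmere=16 Ironridge=19 Juniper=13 → close Ironridge (overflow 7)
  19÷3 = 6 each, +1 to first 1
Round 5: Ashgrove=22 Dunmere=22 Juniper=19 → close Dunmere (overflow 8)
  22÷2 = 11 each, +1 to first 0
Round 6: Ashgrove=33 Juniper=30 → close Ashgrove (overflow 18)
  33÷1 = 33 each, +1 to first 0

Closure order: Cedarfen, Fernhollow, Greywater, Ironridge, Dunmere, Ashgrove
Last habitat: Juniper with 63 animals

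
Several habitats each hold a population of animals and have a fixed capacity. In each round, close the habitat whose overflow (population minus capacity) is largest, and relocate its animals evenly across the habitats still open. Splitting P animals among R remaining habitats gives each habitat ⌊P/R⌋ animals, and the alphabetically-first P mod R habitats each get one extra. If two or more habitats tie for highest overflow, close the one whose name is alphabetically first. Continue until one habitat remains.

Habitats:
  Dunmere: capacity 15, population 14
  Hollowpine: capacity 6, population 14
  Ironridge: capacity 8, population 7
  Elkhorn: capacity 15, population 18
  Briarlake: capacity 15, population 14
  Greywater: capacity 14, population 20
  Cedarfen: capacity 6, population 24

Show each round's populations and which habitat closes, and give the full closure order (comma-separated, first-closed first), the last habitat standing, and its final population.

Round 1: Briarlake=14 Cedarfen=24 Dunmere=14 Elkhorn=18 Greywater=20 Hollowpine=14 Ironridge=7 → close Cedarfen (overflow 18)
  24÷6 = 4 each, +1 to first 0
Round 2: Briarlake=18 Dunmere=18 Elkhorn=22 Greywater=24 Hollowpine=18 Ironridge=11 → close Hollowpine (overflow 12)
  18÷5 = 3 each, +1 to first 3
Round 3: Briarlake=22 Dunmere=22 Elkhorn=26 Greywater=27 Ironridge=14 → close Greywater (overflow 13)
  27÷4 = 6 each, +1 to first 3
Round 4: Briarlake=29 Dunmere=29 Elkhorn=33 Ironridge=20 → close Elkhorn (overflow 18)
  33÷3 = 11 each, +1 to first 0
Round 5: Briarlake=40 Dunmere=40 Ironridge=31 → close Briarlake (overflow 25)
  40÷2 = 20 each, +1 to first 0
Round 6: Dunmere=60 Ironridge=51 → close Dunmere (overflow 45)
  60÷1 = 60 each, +1 to first 0

Closure order: Cedarfen, Hollowpine, Greywater, Elkhorn, Briarlake, Dunmere
Last habitat: Ironridge with 111 animals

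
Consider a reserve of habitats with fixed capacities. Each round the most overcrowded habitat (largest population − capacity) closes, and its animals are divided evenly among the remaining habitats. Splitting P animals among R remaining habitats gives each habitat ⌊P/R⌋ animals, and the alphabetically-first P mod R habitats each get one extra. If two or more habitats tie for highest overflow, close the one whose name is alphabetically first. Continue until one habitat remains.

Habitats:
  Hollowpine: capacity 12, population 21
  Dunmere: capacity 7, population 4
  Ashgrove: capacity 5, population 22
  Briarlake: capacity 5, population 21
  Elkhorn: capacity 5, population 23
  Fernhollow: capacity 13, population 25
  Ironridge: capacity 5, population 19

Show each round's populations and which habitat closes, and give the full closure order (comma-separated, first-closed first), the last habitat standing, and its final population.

Round 1: Ashgrove=22 Briarlake=21 Dunmere=4 Elkhorn=23 Fernhollow=25 Hollowpine=21 Ironridge=19 → close Elkhorn (overflow 18)
  23÷6 = 3 each, +1 to first 5
Round 2: Ashgrove=26 Briarlake=25 Dunmere=8 Fernhollow=29 Hollowpine=25 Ironridge=22 → close Ashgrove (overflow 21)
  26÷5 = 5 each, +1 to first 1
Round 3: Briarlake=31 Dunmere=13 Fernhollow=34 Hollowpine=30 Ironridge=27 → close Briarlake (overflow 26)
  31÷4 = 7 each, +1 to first 3
Round 4: Dunmere=21 Fernhollow=42 Hollowpine=38 Ironridge=34 → close Fernhollow (overflow 29)
  42÷3 = 14 each, +1 to first 0
Round 5: Dunmere=35 Hollowpine=52 Ironridge=48 → close Ironridge (overflow 43)
  48÷2 = 24 each, +1 to first 0
Round 6: Dunmere=59 Hollowpine=76 → close Hollowpine (overflow 64)
  76÷1 = 76 each, +1 to first 0

Closure order: Elkhorn, Ashgrove, Briarlake, Fernhollow, Ironridge, Hollowpine
Last habitat: Dunmere with 135 animals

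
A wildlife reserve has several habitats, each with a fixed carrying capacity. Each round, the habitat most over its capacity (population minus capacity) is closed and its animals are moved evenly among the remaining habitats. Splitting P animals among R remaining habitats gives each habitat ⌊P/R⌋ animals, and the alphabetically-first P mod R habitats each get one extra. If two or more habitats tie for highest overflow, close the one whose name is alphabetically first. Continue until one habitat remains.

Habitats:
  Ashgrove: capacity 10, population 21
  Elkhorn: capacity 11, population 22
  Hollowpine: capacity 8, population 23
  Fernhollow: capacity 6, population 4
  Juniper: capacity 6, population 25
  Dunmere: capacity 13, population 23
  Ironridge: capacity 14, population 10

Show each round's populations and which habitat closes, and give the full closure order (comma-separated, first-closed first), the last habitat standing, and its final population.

Closure order: Juniper, Hollowpine, Ashgrove, Dunmere, Elkhorn, Fernhollow
Last habitat: Ironridge with 128 animals

Round 1: Ashgrove=21 Dunmere=23 Elkhorn=22 Fernhollow=4 Hollowpine=23 Ironridge=10 Juniper=25 → close Juniper (overflow 19)
  25÷6 = 4 each, +1 to first 1
Round 2: Ashgrove=26 Dunmere=27 Elkhorn=26 Fernhollow=8 Hollowpine=27 Ironridge=14 → close Hollowpine (overflow 19)
  27÷5 = 5 each, +1 to first 2
Round 3: Ashgrove=32 Dunmere=33 Elkhorn=31 Fernhollow=13 Ironridge=19 → close Ashgrove (overflow 22)
  32÷4 = 8 each, +1 to first 0
Round 4: Dunmere=41 Elkhorn=39 Fernhollow=21 Ironridge=27 → close Dunmere (overflow 28)
  41÷3 = 13 each, +1 to first 2
Round 5: Elkhorn=53 Fernhollow=35 Ironridge=40 → close Elkhorn (overflow 42)
  53÷2 = 26 each, +1 to first 1
Round 6: Fernhollow=62 Ironridge=66 → close Fernhollow (overflow 56)
  62÷1 = 62 each, +1 to first 0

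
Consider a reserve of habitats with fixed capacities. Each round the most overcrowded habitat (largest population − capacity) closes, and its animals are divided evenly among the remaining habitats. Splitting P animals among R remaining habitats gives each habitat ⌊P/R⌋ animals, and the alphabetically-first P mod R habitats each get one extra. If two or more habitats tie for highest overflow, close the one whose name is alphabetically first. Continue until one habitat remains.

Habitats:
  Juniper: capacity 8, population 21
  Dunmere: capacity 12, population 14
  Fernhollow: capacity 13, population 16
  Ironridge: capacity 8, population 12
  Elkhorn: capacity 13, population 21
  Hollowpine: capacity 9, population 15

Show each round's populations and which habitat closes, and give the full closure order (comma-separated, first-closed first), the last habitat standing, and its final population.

Round 1: Dunmere=14 Elkhorn=21 Fernhollow=16 Hollowpine=15 Ironridge=12 Juniper=21 → close Juniper (overflow 13)
  21÷5 = 4 each, +1 to first 1
Round 2: Dunmere=19 Elkhorn=25 Fernhollow=20 Hollowpine=19 Ironridge=16 → close Elkhorn (overflow 12)
  25÷4 = 6 each, +1 to first 1
Round 3: Dunmere=26 Fernhollow=26 Hollowpine=25 Ironridge=22 → close Hollowpine (overflow 16)
  25÷3 = 8 each, +1 to first 1
Round 4: Dunmere=35 Fernhollow=34 Ironridge=30 → close Dunmere (overflow 23)
  35÷2 = 17 each, +1 to first 1
Round 5: Fernhollow=52 Ironridge=47 → close Fernhollow (overflow 39)
  52÷1 = 52 each, +1 to first 0

Closure order: Juniper, Elkhorn, Hollowpine, Dunmere, Fernhollow
Last habitat: Ironridge with 99 animals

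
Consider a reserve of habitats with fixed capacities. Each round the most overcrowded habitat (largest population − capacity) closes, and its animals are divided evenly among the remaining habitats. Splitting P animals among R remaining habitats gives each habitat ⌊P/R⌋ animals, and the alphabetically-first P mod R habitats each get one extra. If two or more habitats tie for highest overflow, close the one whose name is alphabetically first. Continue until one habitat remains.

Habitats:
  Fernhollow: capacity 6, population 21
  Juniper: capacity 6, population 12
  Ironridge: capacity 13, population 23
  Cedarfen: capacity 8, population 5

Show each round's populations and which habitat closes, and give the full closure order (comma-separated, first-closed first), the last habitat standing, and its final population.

Closure order: Fernhollow, Ironridge, Juniper
Last habitat: Cedarfen with 61 animals

Round 1: Cedarfen=5 Fernhollow=21 Ironridge=23 Juniper=12 → close Fernhollow (overflow 15)
  21÷3 = 7 each, +1 to first 0
Round 2: Cedarfen=12 Ironridge=30 Juniper=19 → close Ironridge (overflow 17)
  30÷2 = 15 each, +1 to first 0
Round 3: Cedarfen=27 Juniper=34 → close Juniper (overflow 28)
  34÷1 = 34 each, +1 to first 0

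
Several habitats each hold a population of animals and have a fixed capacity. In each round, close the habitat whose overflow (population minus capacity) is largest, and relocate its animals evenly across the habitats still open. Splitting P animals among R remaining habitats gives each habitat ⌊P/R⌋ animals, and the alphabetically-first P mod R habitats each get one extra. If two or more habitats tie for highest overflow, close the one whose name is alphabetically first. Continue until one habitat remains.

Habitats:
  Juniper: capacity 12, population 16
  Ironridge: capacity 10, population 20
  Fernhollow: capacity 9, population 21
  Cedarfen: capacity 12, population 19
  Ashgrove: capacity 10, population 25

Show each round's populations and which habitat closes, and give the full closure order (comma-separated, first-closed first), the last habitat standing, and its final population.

Closure order: Ashgrove, Fernhollow, Ironridge, Cedarfen
Last habitat: Juniper with 101 animals

Round 1: Ashgrove=25 Cedarfen=19 Fernhollow=21 Ironridge=20 Juniper=16 → close Ashgrove (overflow 15)
  25÷4 = 6 each, +1 to first 1
Round 2: Cedarfen=26 Fernhollow=27 Ironridge=26 Juniper=22 → close Fernhollow (overflow 18)
  27÷3 = 9 each, +1 to first 0
Round 3: Cedarfen=35 Ironridge=35 Juniper=31 → close Ironridge (overflow 25)
  35÷2 = 17 each, +1 to first 1
Round 4: Cedarfen=53 Juniper=48 → close Cedarfen (overflow 41)
  53÷1 = 53 each, +1 to first 0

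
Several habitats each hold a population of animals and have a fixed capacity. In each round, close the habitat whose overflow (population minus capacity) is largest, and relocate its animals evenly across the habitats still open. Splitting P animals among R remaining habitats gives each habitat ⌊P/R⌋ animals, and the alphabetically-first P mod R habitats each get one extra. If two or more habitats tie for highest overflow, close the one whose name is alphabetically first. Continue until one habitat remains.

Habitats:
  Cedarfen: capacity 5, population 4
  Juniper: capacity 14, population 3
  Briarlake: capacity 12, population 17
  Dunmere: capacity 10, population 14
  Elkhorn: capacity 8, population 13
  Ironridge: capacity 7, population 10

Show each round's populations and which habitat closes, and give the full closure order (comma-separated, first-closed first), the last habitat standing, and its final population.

Round 1: Briarlake=17 Cedarfen=4 Dunmere=14 Elkhorn=13 Ironridge=10 Juniper=3 → close Briarlake (overflow 5)
  17÷5 = 3 each, +1 to first 2
Round 2: Cedarfen=8 Dunmere=18 Elkhorn=16 Ironridge=13 Juniper=6 → close Dunmere (overflow 8)
  18÷4 = 4 each, +1 to first 2
Round 3: Cedarfen=13 Elkhorn=21 Ironridge=17 Juniper=10 → close Elkhorn (overflow 13)
  21÷3 = 7 each, +1 to first 0
Round 4: Cedarfen=20 Ironridge=24 Juniper=17 → close Ironridge (overflow 17)
  24÷2 = 12 each, +1 to first 0
Round 5: Cedarfen=32 Juniper=29 → close Cedarfen (overflow 27)
  32÷1 = 32 each, +1 to first 0

Closure order: Briarlake, Dunmere, Elkhorn, Ironridge, Cedarfen
Last habitat: Juniper with 61 animals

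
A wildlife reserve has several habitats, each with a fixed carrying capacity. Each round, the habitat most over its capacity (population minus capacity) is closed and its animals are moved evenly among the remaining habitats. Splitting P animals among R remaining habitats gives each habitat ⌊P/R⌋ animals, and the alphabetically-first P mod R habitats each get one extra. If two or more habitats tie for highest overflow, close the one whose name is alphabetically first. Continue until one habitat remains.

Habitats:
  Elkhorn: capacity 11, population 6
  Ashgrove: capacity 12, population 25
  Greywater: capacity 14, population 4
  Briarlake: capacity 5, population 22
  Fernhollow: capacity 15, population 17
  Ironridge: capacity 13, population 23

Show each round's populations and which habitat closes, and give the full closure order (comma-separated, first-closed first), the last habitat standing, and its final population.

Round 1: Ashgrove=25 Briarlake=22 Elkhorn=6 Fernhollow=17 Greywater=4 Ironridge=23 → close Briarlake (overflow 17)
  22÷5 = 4 each, +1 to first 2
Round 2: Ashgrove=30 Elkhorn=11 Fernhollow=21 Greywater=8 Ironridge=27 → close Ashgrove (overflow 18)
  30÷4 = 7 each, +1 to first 2
Round 3: Elkhorn=19 Fernhollow=29 Greywater=15 Ironridge=34 → close Ironridge (overflow 21)
  34÷3 = 11 each, +1 to first 1
Round 4: Elkhorn=31 Fernhollow=40 Greywater=26 → close Fernhollow (overflow 25)
  40÷2 = 20 each, +1 to first 0
Round 5: Elkhorn=51 Greywater=46 → close Elkhorn (overflow 40)
  51÷1 = 51 each, +1 to first 0

Closure order: Briarlake, Ashgrove, Ironridge, Fernhollow, Elkhorn
Last habitat: Greywater with 97 animals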